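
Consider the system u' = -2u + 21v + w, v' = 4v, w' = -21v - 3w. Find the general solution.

u(t) = K_1e^(-2t) + 3K_2e^(4t) - K_3e^(-3t), v(t) = K_2e^(4t), w(t) = -3K_2e^(4t) + K_3e^(-3t)

Coefficient matrix A = [[-2, 21, 1], [0, 4, 0], [0, -21, -3]].
det(A - λI) = 0 gives eigenvalues λ = -2, 4, -3.
For λ=-2: eigenvector (1,0,0).
For λ=4: eigenvector (3,1,-3).
For λ=-3: eigenvector (-1,0,1).
General solution: K_1e^(-2t)(1,0,0) + K_2e^(4t)(3,1,-3) + K_3e^(-3t)(-1,0,1).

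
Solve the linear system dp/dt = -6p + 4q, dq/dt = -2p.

Coefficient matrix A = [[-6, 4], [-2, 0]].
Characteristic polynomial det(A - λI) = λ^2 + 6λ + 8 = 0.
Eigenvalues λ = -2, -4.
For λ=-2: (A-λI) row 1 is [-4, 4], so an eigenvector is (-1, -1).
For λ=-4: (A-λI) row 1 is [-2, 4], so an eigenvector is (-2, -1).
General solution: C_1e^(-2t)(-1,-1) + C_2e^(-4t)(-2,-1).

p(t) = -C_1e^(-2t) - 2C_2e^(-4t), q(t) = -C_1e^(-2t) - C_2e^(-4t)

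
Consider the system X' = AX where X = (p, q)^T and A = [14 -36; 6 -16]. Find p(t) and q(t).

p(t) = -3c_1e^(2t) - 2c_2e^(-4t), q(t) = -c_1e^(2t) - c_2e^(-4t)

Coefficient matrix A = [[14, -36], [6, -16]].
Characteristic polynomial det(A - λI) = λ^2 + 2λ - 8 = 0.
Eigenvalues λ = 2, -4.
For λ=2: (A-λI) row 1 is [12, -36], so an eigenvector is (-3, -1).
For λ=-4: (A-λI) row 1 is [18, -36], so an eigenvector is (-2, -1).
General solution: c_1e^(2t)(-3,-1) + c_2e^(-4t)(-2,-1).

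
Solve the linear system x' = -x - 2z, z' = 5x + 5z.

x(t) = -C_1e^(2t)sin(t) + C_1e^(2t)cos(t) + C_2e^(2t)sin(t) + C_2e^(2t)cos(t), z(t) = 2C_1e^(2t)sin(t) - C_1e^(2t)cos(t) - C_2e^(2t)sin(t) - 2C_2e^(2t)cos(t)

Coefficient matrix A = [[-1, -2], [5, 5]].
Characteristic polynomial det(A - λI) = λ^2 - 4λ + 5 = 0.
Eigenvalues λ = 2 ± i (complex conjugate pair).
For λ=2+i: an eigenvector is (1,-1) - i(-1,2) = (1 + i, -1 - 2i).
A real fundamental pair from Re and Im of e^((2+i)t)v: X_1 = e^(2t)(cos(t)·(1,-1) + sin(t)·(-1,2)), X_2 = e^(2t)(sin(t)·(1,-1) - cos(t)·(-1,2)).
General solution: C_1X_1 + C_2X_2.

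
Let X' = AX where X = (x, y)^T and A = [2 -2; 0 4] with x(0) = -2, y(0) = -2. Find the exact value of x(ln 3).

A = [[2,-2],[0,4]]; eigenvalues λ = 4, 2.
Eigenvectors: (1,-1) for λ=4, (-1,0) for λ=2.
From the initial condition, c_1 = 2, c_2 = 4.
x(ln 3) = (2)(3^4)(1) + (4)(3^2)(-1) = 126.

126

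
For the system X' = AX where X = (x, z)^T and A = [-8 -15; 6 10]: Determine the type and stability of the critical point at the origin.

A = [[-8,-15],[6,10]]; det(A-λI) = λ^2 - 2λ + 10.
λ = 1 ± 3i: positive real part.

unstable spiral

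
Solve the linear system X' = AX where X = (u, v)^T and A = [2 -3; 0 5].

Coefficient matrix A = [[2, -3], [0, 5]].
Characteristic polynomial det(A - λI) = λ^2 - 7λ + 10 = 0.
Eigenvalues λ = 5, 2.
For λ=5: (A-λI) row 1 is [-3, -3], so an eigenvector is (1, -1).
For λ=2: (A-λI) row 1 is [0, -3], so an eigenvector is (-1, 0).
General solution: K_1e^(5t)(1,-1) + K_2e^(2t)(-1,0).

u(t) = K_1e^(5t) - K_2e^(2t), v(t) = -K_1e^(5t)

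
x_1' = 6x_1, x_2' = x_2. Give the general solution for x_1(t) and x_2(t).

Coefficient matrix A = [[6, 0], [0, 1]].
Characteristic polynomial det(A - λI) = λ^2 - 7λ + 6 = 0.
Eigenvalues λ = 1, 6.
For λ=1: (A-λI) row 1 is [5, 0], so an eigenvector is (0, -1).
For λ=6: (A-λI) row 2 is [0, -5], so an eigenvector is (1, 0).
General solution: C_1e^(t)(0,-1) + C_2e^(6t)(1,0).

x_1(t) = C_2e^(6t), x_2(t) = -C_1e^(t)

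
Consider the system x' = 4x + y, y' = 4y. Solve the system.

x(t) = c_1e^(4t) + c_2te^(4t) - c_2e^(4t), y(t) = c_2e^(4t)

Coefficient matrix A = [[4, 1], [0, 4]].
Characteristic polynomial det(A - λI) = λ^2 - 8λ + 16 = 0.
Single eigenvalue λ = 4 with algebraic multiplicity 2.
Eigenvector v = (1,0); generalized eigenvector w with (A-λI)w=v is (-1,1).
General solution: e^(4t)[c_1·v + c_2·(t·v + w)].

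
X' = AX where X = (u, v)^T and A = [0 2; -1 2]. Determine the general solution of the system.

Coefficient matrix A = [[0, 2], [-1, 2]].
Characteristic polynomial det(A - λI) = λ^2 - 2λ + 2 = 0.
Eigenvalues λ = 1 ± i (complex conjugate pair).
For λ=1+i: an eigenvector is (1,0) - i(-1,-1) = (1 + i, 0 + i).
A real fundamental pair from Re and Im of e^((1+i)t)v: X_1 = e^(t)(cos(t)·(1,0) + sin(t)·(-1,-1)), X_2 = e^(t)(sin(t)·(1,0) - cos(t)·(-1,-1)).
General solution: K_1X_1 + K_2X_2.

u(t) = -K_1e^(t)sin(t) + K_1e^(t)cos(t) + K_2e^(t)sin(t) + K_2e^(t)cos(t), v(t) = -K_1e^(t)sin(t) + K_2e^(t)cos(t)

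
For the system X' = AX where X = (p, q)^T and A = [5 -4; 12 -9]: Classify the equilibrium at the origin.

A = [[5,-4],[12,-9]]; det(A-λI) = λ^2 + 4λ + 3.
λ = -3, -1: both negative.

stable node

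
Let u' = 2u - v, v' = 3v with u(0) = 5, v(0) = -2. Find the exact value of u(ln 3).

81

A = [[2,-1],[0,3]]; eigenvalues λ = 2, 3.
Eigenvectors: (-1,0) for λ=2, (1,-1) for λ=3.
From the initial condition, c_1 = -3, c_2 = 2.
u(ln 3) = (-3)(3^2)(-1) + (2)(3^3)(1) = 81.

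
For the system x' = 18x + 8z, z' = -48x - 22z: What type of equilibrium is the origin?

saddle

A = [[18,8],[-48,-22]]; det(A-λI) = λ^2 + 4λ - 12.
λ = 2, -6: opposite signs.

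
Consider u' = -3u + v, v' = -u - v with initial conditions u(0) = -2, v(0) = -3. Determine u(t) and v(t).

Coefficient matrix A = [[-3, 1], [-1, -1]].
Characteristic polynomial det(A - λI) = λ^2 + 4λ + 4 = 0.
Single eigenvalue λ = -2 with algebraic multiplicity 2.
Eigenvector v = (-1,-1); generalized eigenvector w with (A-λI)w=v is (2,1).
General solution: e^(-2t)[c_1·v + c_2·(t·v + w)].
Applying u(0)=-2, v(0)=-3 gives c_1=4, c_2=1.

u(t) = -te^(-2t) - 2e^(-2t), v(t) = -te^(-2t) - 3e^(-2t)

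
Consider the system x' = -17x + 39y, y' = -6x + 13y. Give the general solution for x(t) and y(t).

x(t) = -3K_1e^(-2t)sin(3t) - 2K_1e^(-2t)cos(3t) - 2K_2e^(-2t)sin(3t) + 3K_2e^(-2t)cos(3t), y(t) = -K_1e^(-2t)sin(3t) - K_1e^(-2t)cos(3t) - K_2e^(-2t)sin(3t) + K_2e^(-2t)cos(3t)

Coefficient matrix A = [[-17, 39], [-6, 13]].
Characteristic polynomial det(A - λI) = λ^2 + 4λ + 13 = 0.
Eigenvalues λ = -2 ± 3i (complex conjugate pair).
For λ=-2+3i: an eigenvector is (-2,-1) - i(-3,-1) = (-2 + 3i, -1 + i).
A real fundamental pair from Re and Im of e^((-2+3i)t)v: X_1 = e^(-2t)(cos(3t)·(-2,-1) + sin(3t)·(-3,-1)), X_2 = e^(-2t)(sin(3t)·(-2,-1) - cos(3t)·(-3,-1)).
General solution: K_1X_1 + K_2X_2.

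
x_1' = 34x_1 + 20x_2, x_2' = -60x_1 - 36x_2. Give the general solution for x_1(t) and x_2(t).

x_1(t) = 2C_1e^(4t) - C_2e^(-6t), x_2(t) = -3C_1e^(4t) + 2C_2e^(-6t)

Coefficient matrix A = [[34, 20], [-60, -36]].
Characteristic polynomial det(A - λI) = λ^2 + 2λ - 24 = 0.
Eigenvalues λ = 4, -6.
For λ=4: (A-λI) row 1 is [30, 20], so an eigenvector is (2, -3).
For λ=-6: (A-λI) row 1 is [40, 20], so an eigenvector is (-1, 2).
General solution: C_1e^(4t)(2,-3) + C_2e^(-6t)(-1,2).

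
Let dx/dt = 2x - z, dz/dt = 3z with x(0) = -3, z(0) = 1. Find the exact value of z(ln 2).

A = [[2,-1],[0,3]]; eigenvalues λ = 2, 3.
Eigenvectors: (-1,0) for λ=2, (1,-1) for λ=3.
From the initial condition, c_1 = 2, c_2 = -1.
z(ln 2) = (2)(2^2)(0) + (-1)(2^3)(-1) = 8.

8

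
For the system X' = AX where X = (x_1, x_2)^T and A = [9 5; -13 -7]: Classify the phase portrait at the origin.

unstable spiral

A = [[9,5],[-13,-7]]; det(A-λI) = λ^2 - 2λ + 2.
λ = 1 ± i: positive real part.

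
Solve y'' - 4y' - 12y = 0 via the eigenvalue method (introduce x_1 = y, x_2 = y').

y(t) = K_1e^(6t) + K_2e^(-2t)

Let x_1 = y, x_2 = y'. Then x_1' = x_2 and x_2' = 12x_1 + 4x_2.
A = [[0,1],[12,4]]; det(A-λI) = λ^2 - 4λ - 12.
Eigenvalues λ = 6, -2 with eigenvectors (1,6), (1,-2).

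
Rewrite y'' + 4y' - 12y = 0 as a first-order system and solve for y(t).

y(t) = K_1e^(2t) + K_2e^(-6t)

Let x_1 = y, x_2 = y'. Then x_1' = x_2 and x_2' = 12x_1 - 4x_2.
A = [[0,1],[12,-4]]; det(A-λI) = λ^2 + 4λ - 12.
Eigenvalues λ = 2, -6 with eigenvectors (1,2), (1,-6).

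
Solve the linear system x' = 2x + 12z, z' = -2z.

Coefficient matrix A = [[2, 12], [0, -2]].
Characteristic polynomial det(A - λI) = λ^2 - 4 = 0.
Eigenvalues λ = 2, -2.
For λ=2: (A-λI) row 1 is [0, 12], so an eigenvector is (-1, 0).
For λ=-2: (A-λI) row 1 is [4, 12], so an eigenvector is (3, -1).
General solution: C_1e^(2t)(-1,0) + C_2e^(-2t)(3,-1).

x(t) = -C_1e^(2t) + 3C_2e^(-2t), z(t) = -C_2e^(-2t)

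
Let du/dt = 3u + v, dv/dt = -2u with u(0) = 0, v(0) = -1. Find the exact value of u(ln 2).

-2

A = [[3,1],[-2,0]]; eigenvalues λ = 2, 1.
Eigenvectors: (1,-1) for λ=2, (1,-2) for λ=1.
From the initial condition, c_1 = -1, c_2 = 1.
u(ln 2) = (-1)(2^2)(1) + (1)(2^1)(1) = -2.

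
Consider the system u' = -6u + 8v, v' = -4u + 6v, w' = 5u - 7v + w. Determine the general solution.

u(t) = -C_1e^(2t) + 2C_2e^(-2t), v(t) = -C_1e^(2t) + C_2e^(-2t), w(t) = 2C_1e^(2t) - C_2e^(-2t) - C_3e^(t)

Coefficient matrix A = [[-6, 8, 0], [-4, 6, 0], [5, -7, 1]].
det(A - λI) = 0 gives eigenvalues λ = 2, -2, 1.
For λ=2: eigenvector (-1,-1,2).
For λ=-2: eigenvector (2,1,-1).
For λ=1: eigenvector (0,0,-1).
General solution: C_1e^(2t)(-1,-1,2) + C_2e^(-2t)(2,1,-1) + C_3e^(t)(0,0,-1).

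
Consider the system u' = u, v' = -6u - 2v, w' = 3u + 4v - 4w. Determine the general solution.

Coefficient matrix A = [[1, 0, 0], [-6, -2, 0], [3, 4, -4]].
det(A - λI) = 0 gives eigenvalues λ = -2, 1, -4.
For λ=-2: eigenvector (0,1,2).
For λ=1: eigenvector (1,-2,-1).
For λ=-4: eigenvector (0,0,1).
General solution: K_1e^(-2t)(0,1,2) + K_2e^(t)(1,-2,-1) + K_3e^(-4t)(0,0,1).

u(t) = K_2e^(t), v(t) = K_1e^(-2t) - 2K_2e^(t), w(t) = 2K_1e^(-2t) - K_2e^(t) + K_3e^(-4t)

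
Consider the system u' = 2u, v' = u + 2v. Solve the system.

Coefficient matrix A = [[2, 0], [1, 2]].
Characteristic polynomial det(A - λI) = λ^2 - 4λ + 4 = 0.
Single eigenvalue λ = 2 with algebraic multiplicity 2.
Eigenvector v = (0,1); generalized eigenvector w with (A-λI)w=v is (1,-3).
General solution: e^(2t)[K_1·v + K_2·(t·v + w)].

u(t) = K_2e^(2t), v(t) = K_1e^(2t) + K_2te^(2t) - 3K_2e^(2t)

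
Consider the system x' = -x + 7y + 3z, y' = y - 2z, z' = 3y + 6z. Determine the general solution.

Coefficient matrix A = [[-1, 7, 3], [0, 1, -2], [0, 3, 6]].
det(A - λI) = 0 gives eigenvalues λ = 3, -1, 4.
For λ=3: eigenvector (1,1,-1).
For λ=-1: eigenvector (1,0,0).
For λ=4: eigenvector (-1,-2,3).
General solution: C_1e^(3t)(1,1,-1) + C_2e^(-t)(1,0,0) + C_3e^(4t)(-1,-2,3).

x(t) = C_1e^(3t) + C_2e^(-t) - C_3e^(4t), y(t) = C_1e^(3t) - 2C_3e^(4t), z(t) = -C_1e^(3t) + 3C_3e^(4t)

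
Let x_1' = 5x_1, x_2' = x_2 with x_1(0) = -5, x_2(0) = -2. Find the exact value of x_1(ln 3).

A = [[5,0],[0,1]]; eigenvalues λ = 1, 5.
Eigenvectors: (0,-1) for λ=1, (1,0) for λ=5.
From the initial condition, c_1 = 2, c_2 = -5.
x_1(ln 3) = (2)(3^1)(0) + (-5)(3^5)(1) = -1215.

-1215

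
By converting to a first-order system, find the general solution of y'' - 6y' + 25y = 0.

Let x_1 = y, x_2 = y'. Then x_1' = x_2 and x_2' = -25x_1 + 6x_2.
A = [[0,1],[-25,6]]; det(A-λI) = λ^2 - 6λ + 25.
Eigenvalues λ = 3 ± 4i.

y(t) = K_1e^(3t)cos(4t) + K_2e^(3t)sin(4t)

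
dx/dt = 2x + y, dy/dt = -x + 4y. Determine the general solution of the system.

x(t) = -c_1e^(3t) - c_2te^(3t) - c_2e^(3t), y(t) = -c_1e^(3t) - c_2te^(3t) - 2c_2e^(3t)

Coefficient matrix A = [[2, 1], [-1, 4]].
Characteristic polynomial det(A - λI) = λ^2 - 6λ + 9 = 0.
Single eigenvalue λ = 3 with algebraic multiplicity 2.
Eigenvector v = (-1,-1); generalized eigenvector w with (A-λI)w=v is (-1,-2).
General solution: e^(3t)[c_1·v + c_2·(t·v + w)].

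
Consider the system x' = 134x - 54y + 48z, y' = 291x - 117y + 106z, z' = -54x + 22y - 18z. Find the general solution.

Coefficient matrix A = [[134, -54, 48], [291, -117, 106], [-54, 22, -18]].
det(A - λI) = 0 gives eigenvalues λ = 1, -4, 2.
For λ=1: eigenvector (6,13,-2).
For λ=-4: eigenvector (5,11,-2).
For λ=2: eigenvector (-2,-4,1).
General solution: c_1e^(t)(6,13,-2) + c_2e^(-4t)(5,11,-2) + c_3e^(2t)(-2,-4,1).

x(t) = 6c_1e^(t) + 5c_2e^(-4t) - 2c_3e^(2t), y(t) = 13c_1e^(t) + 11c_2e^(-4t) - 4c_3e^(2t), z(t) = -2c_1e^(t) - 2c_2e^(-4t) + c_3e^(2t)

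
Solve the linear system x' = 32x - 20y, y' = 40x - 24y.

Coefficient matrix A = [[32, -20], [40, -24]].
Characteristic polynomial det(A - λI) = λ^2 - 8λ + 32 = 0.
Eigenvalues λ = 4 ± 4i (complex conjugate pair).
For λ=4+4i: an eigenvector is (1,1) - i(2,3) = (1 - 2i, 1 - 3i).
A real fundamental pair from Re and Im of e^((4+4i)t)v: X_1 = e^(4t)(cos(4t)·(1,1) + sin(4t)·(2,3)), X_2 = e^(4t)(sin(4t)·(1,1) - cos(4t)·(2,3)).
General solution: c_1X_1 + c_2X_2.

x(t) = 2c_1e^(4t)sin(4t) + c_1e^(4t)cos(4t) + c_2e^(4t)sin(4t) - 2c_2e^(4t)cos(4t), y(t) = 3c_1e^(4t)sin(4t) + c_1e^(4t)cos(4t) + c_2e^(4t)sin(4t) - 3c_2e^(4t)cos(4t)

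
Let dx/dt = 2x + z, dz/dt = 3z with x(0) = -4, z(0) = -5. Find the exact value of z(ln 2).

A = [[2,1],[0,3]]; eigenvalues λ = 2, 3.
Eigenvectors: (-1,0) for λ=2, (1,1) for λ=3.
From the initial condition, c_1 = -1, c_2 = -5.
z(ln 2) = (-1)(2^2)(0) + (-5)(2^3)(1) = -40.

-40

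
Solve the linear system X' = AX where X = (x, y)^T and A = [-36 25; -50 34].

Coefficient matrix A = [[-36, 25], [-50, 34]].
Characteristic polynomial det(A - λI) = λ^2 + 2λ + 26 = 0.
Eigenvalues λ = -1 ± 5i (complex conjugate pair).
For λ=-1+5i: an eigenvector is (-2,-3) - i(-1,-1) = (-2 + i, -3 + i).
A real fundamental pair from Re and Im of e^((-1+5i)t)v: X_1 = e^(-t)(cos(5t)·(-2,-3) + sin(5t)·(-1,-1)), X_2 = e^(-t)(sin(5t)·(-2,-3) - cos(5t)·(-1,-1)).
General solution: c_1X_1 + c_2X_2.

x(t) = -c_1e^(-t)sin(5t) - 2c_1e^(-t)cos(5t) - 2c_2e^(-t)sin(5t) + c_2e^(-t)cos(5t), y(t) = -c_1e^(-t)sin(5t) - 3c_1e^(-t)cos(5t) - 3c_2e^(-t)sin(5t) + c_2e^(-t)cos(5t)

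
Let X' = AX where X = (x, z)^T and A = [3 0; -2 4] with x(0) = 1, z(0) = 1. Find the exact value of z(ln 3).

-27

A = [[3,0],[-2,4]]; eigenvalues λ = 3, 4.
Eigenvectors: (1,2) for λ=3, (0,1) for λ=4.
From the initial condition, c_1 = 1, c_2 = -1.
z(ln 3) = (1)(3^3)(2) + (-1)(3^4)(1) = -27.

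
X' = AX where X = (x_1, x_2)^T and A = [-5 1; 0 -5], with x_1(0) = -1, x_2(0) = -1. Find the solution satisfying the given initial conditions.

Coefficient matrix A = [[-5, 1], [0, -5]].
Characteristic polynomial det(A - λI) = λ^2 + 10λ + 25 = 0.
Single eigenvalue λ = -5 with algebraic multiplicity 2.
Eigenvector v = (1,0); generalized eigenvector w with (A-λI)w=v is (-2,1).
General solution: e^(-5t)[K_1·v + K_2·(t·v + w)].
Applying x_1(0)=-1, x_2(0)=-1 gives K_1=-3, K_2=-1.

x_1(t) = -te^(-5t) - e^(-5t), x_2(t) = -e^(-5t)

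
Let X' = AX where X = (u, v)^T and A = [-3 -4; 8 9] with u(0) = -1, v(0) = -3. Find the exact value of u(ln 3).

A = [[-3,-4],[8,9]]; eigenvalues λ = 5, 1.
Eigenvectors: (-1,2) for λ=5, (-1,1) for λ=1.
From the initial condition, c_1 = -4, c_2 = 5.
u(ln 3) = (-4)(3^5)(-1) + (5)(3^1)(-1) = 957.

957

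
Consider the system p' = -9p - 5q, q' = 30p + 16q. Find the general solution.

p(t) = -C_1e^(6t) + C_2e^(t), q(t) = 3C_1e^(6t) - 2C_2e^(t)

Coefficient matrix A = [[-9, -5], [30, 16]].
Characteristic polynomial det(A - λI) = λ^2 - 7λ + 6 = 0.
Eigenvalues λ = 6, 1.
For λ=6: (A-λI) row 1 is [-15, -5], so an eigenvector is (-1, 3).
For λ=1: (A-λI) row 1 is [-10, -5], so an eigenvector is (1, -2).
General solution: C_1e^(6t)(-1,3) + C_2e^(t)(1,-2).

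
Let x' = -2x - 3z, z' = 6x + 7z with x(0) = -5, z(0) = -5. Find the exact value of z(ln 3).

A = [[-2,-3],[6,7]]; eigenvalues λ = 1, 4.
Eigenvectors: (1,-1) for λ=1, (-1,2) for λ=4.
From the initial condition, c_1 = -15, c_2 = -10.
z(ln 3) = (-15)(3^1)(-1) + (-10)(3^4)(2) = -1575.

-1575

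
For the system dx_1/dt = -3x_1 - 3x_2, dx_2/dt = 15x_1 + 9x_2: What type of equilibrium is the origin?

unstable spiral

A = [[-3,-3],[15,9]]; det(A-λI) = λ^2 - 6λ + 18.
λ = 3 ± 3i: positive real part.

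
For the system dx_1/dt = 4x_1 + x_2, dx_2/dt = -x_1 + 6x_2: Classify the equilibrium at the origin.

unstable improper node

A = [[4,1],[-1,6]]; det(A-λI) = λ^2 - 10λ + 25.
repeated λ = 5 with a single eigenvector.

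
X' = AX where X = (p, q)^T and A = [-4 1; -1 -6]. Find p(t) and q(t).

p(t) = -c_1e^(-5t) - c_2te^(-5t) - 2c_2e^(-5t), q(t) = c_1e^(-5t) + c_2te^(-5t) + c_2e^(-5t)

Coefficient matrix A = [[-4, 1], [-1, -6]].
Characteristic polynomial det(A - λI) = λ^2 + 10λ + 25 = 0.
Single eigenvalue λ = -5 with algebraic multiplicity 2.
Eigenvector v = (-1,1); generalized eigenvector w with (A-λI)w=v is (-2,1).
General solution: e^(-5t)[c_1·v + c_2·(t·v + w)].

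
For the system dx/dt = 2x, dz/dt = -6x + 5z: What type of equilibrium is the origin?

A = [[2,0],[-6,5]]; det(A-λI) = λ^2 - 7λ + 10.
λ = 2, 5: both positive.

unstable node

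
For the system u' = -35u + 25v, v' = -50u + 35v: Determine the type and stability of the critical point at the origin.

A = [[-35,25],[-50,35]]; det(A-λI) = λ^2 + 25.
λ = 0 ± 5i: zero real part.

center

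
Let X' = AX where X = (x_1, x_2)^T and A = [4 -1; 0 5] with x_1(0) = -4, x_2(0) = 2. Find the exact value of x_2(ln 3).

486

A = [[4,-1],[0,5]]; eigenvalues λ = 4, 5.
Eigenvectors: (-1,0) for λ=4, (-1,1) for λ=5.
From the initial condition, c_1 = 2, c_2 = 2.
x_2(ln 3) = (2)(3^4)(0) + (2)(3^5)(1) = 486.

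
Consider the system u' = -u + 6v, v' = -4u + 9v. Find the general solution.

Coefficient matrix A = [[-1, 6], [-4, 9]].
Characteristic polynomial det(A - λI) = λ^2 - 8λ + 15 = 0.
Eigenvalues λ = 3, 5.
For λ=3: (A-λI) row 1 is [-4, 6], so an eigenvector is (-3, -2).
For λ=5: (A-λI) row 1 is [-6, 6], so an eigenvector is (-1, -1).
General solution: K_1e^(3t)(-3,-2) + K_2e^(5t)(-1,-1).

u(t) = -3K_1e^(3t) - K_2e^(5t), v(t) = -2K_1e^(3t) - K_2e^(5t)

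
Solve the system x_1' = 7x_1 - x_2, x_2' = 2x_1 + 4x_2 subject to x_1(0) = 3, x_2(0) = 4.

Coefficient matrix A = [[7, -1], [2, 4]].
Characteristic polynomial det(A - λI) = λ^2 - 11λ + 30 = 0.
Eigenvalues λ = 6, 5.
For λ=6: (A-λI) row 1 is [1, -1], so an eigenvector is (1, 1).
For λ=5: (A-λI) row 1 is [2, -1], so an eigenvector is (-1, -2).
General solution: K_1e^(6t)(1,1) + K_2e^(5t)(-1,-2).
Applying x_1(0)=3, x_2(0)=4 gives K_1=2, K_2=-1.

x_1(t) = 2e^(6t) + e^(5t), x_2(t) = 2e^(6t) + 2e^(5t)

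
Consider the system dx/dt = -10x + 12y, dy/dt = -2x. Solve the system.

Coefficient matrix A = [[-10, 12], [-2, 0]].
Characteristic polynomial det(A - λI) = λ^2 + 10λ + 24 = 0.
Eigenvalues λ = -4, -6.
For λ=-4: (A-λI) row 1 is [-6, 12], so an eigenvector is (-2, -1).
For λ=-6: (A-λI) row 1 is [-4, 12], so an eigenvector is (3, 1).
General solution: c_1e^(-4t)(-2,-1) + c_2e^(-6t)(3,1).

x(t) = -2c_1e^(-4t) + 3c_2e^(-6t), y(t) = -c_1e^(-4t) + c_2e^(-6t)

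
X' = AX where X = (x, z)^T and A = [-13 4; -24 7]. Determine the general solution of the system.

Coefficient matrix A = [[-13, 4], [-24, 7]].
Characteristic polynomial det(A - λI) = λ^2 + 6λ + 5 = 0.
Eigenvalues λ = -1, -5.
For λ=-1: (A-λI) row 1 is [-12, 4], so an eigenvector is (-1, -3).
For λ=-5: (A-λI) row 1 is [-8, 4], so an eigenvector is (-1, -2).
General solution: C_1e^(-t)(-1,-3) + C_2e^(-5t)(-1,-2).

x(t) = -C_1e^(-t) - C_2e^(-5t), z(t) = -3C_1e^(-t) - 2C_2e^(-5t)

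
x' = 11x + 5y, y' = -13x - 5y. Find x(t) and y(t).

x(t) = C_1e^(3t)sin(t) + 2C_1e^(3t)cos(t) + 2C_2e^(3t)sin(t) - C_2e^(3t)cos(t), y(t) = -2C_1e^(3t)sin(t) - 3C_1e^(3t)cos(t) - 3C_2e^(3t)sin(t) + 2C_2e^(3t)cos(t)

Coefficient matrix A = [[11, 5], [-13, -5]].
Characteristic polynomial det(A - λI) = λ^2 - 6λ + 10 = 0.
Eigenvalues λ = 3 ± i (complex conjugate pair).
For λ=3+i: an eigenvector is (2,-3) - i(1,-2) = (2 - i, -3 + 2i).
A real fundamental pair from Re and Im of e^((3+i)t)v: X_1 = e^(3t)(cos(t)·(2,-3) + sin(t)·(1,-2)), X_2 = e^(3t)(sin(t)·(2,-3) - cos(t)·(1,-2)).
General solution: C_1X_1 + C_2X_2.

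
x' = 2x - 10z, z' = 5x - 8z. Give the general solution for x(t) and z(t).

x(t) = -K_1e^(-3t)sin(5t) + K_1e^(-3t)cos(5t) + K_2e^(-3t)sin(5t) + K_2e^(-3t)cos(5t), z(t) = K_1e^(-3t)cos(5t) + K_2e^(-3t)sin(5t)

Coefficient matrix A = [[2, -10], [5, -8]].
Characteristic polynomial det(A - λI) = λ^2 + 6λ + 34 = 0.
Eigenvalues λ = -3 ± 5i (complex conjugate pair).
For λ=-3+5i: an eigenvector is (1,1) - i(-1,0) = (1 + i, 1).
A real fundamental pair from Re and Im of e^((-3+5i)t)v: X_1 = e^(-3t)(cos(5t)·(1,1) + sin(5t)·(-1,0)), X_2 = e^(-3t)(sin(5t)·(1,1) - cos(5t)·(-1,0)).
General solution: K_1X_1 + K_2X_2.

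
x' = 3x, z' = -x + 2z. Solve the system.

x(t) = -c_1e^(3t), z(t) = c_1e^(3t) + c_2e^(2t)

Coefficient matrix A = [[3, 0], [-1, 2]].
Characteristic polynomial det(A - λI) = λ^2 - 5λ + 6 = 0.
Eigenvalues λ = 3, 2.
For λ=3: (A-λI) row 2 is [-1, -1], so an eigenvector is (-1, 1).
For λ=2: (A-λI) row 1 is [1, 0], so an eigenvector is (0, 1).
General solution: c_1e^(3t)(-1,1) + c_2e^(2t)(0,1).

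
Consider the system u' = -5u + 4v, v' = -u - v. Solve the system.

u(t) = 2c_1e^(-3t) + 2c_2te^(-3t) - 3c_2e^(-3t), v(t) = c_1e^(-3t) + c_2te^(-3t) - c_2e^(-3t)

Coefficient matrix A = [[-5, 4], [-1, -1]].
Characteristic polynomial det(A - λI) = λ^2 + 6λ + 9 = 0.
Single eigenvalue λ = -3 with algebraic multiplicity 2.
Eigenvector v = (2,1); generalized eigenvector w with (A-λI)w=v is (-3,-1).
General solution: e^(-3t)[c_1·v + c_2·(t·v + w)].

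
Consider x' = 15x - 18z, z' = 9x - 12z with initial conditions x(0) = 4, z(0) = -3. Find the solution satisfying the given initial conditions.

Coefficient matrix A = [[15, -18], [9, -12]].
Characteristic polynomial det(A - λI) = λ^2 - 3λ - 18 = 0.
Eigenvalues λ = 6, -3.
For λ=6: (A-λI) row 1 is [9, -18], so an eigenvector is (-2, -1).
For λ=-3: (A-λI) row 1 is [18, -18], so an eigenvector is (-1, -1).
General solution: K_1e^(6t)(-2,-1) + K_2e^(-3t)(-1,-1).
Applying x(0)=4, z(0)=-3 gives K_1=-7, K_2=10.

x(t) = 14e^(6t) - 10e^(-3t), z(t) = 7e^(6t) - 10e^(-3t)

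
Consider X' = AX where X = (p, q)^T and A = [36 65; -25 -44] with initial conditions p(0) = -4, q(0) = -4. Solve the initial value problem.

p(t) = -84e^(-4t)sin(5t) - 4e^(-4t)cos(5t), q(t) = 52e^(-4t)sin(5t) - 4e^(-4t)cos(5t)

Coefficient matrix A = [[36, 65], [-25, -44]].
Characteristic polynomial det(A - λI) = λ^2 + 8λ + 41 = 0.
Eigenvalues λ = -4 ± 5i (complex conjugate pair).
For λ=-4+5i: an eigenvector is (2,-1) - i(3,-2) = (2 - 3i, -1 + 2i).
A real fundamental pair from Re and Im of e^((-4+5i)t)v: X_1 = e^(-4t)(cos(5t)·(2,-1) + sin(5t)·(3,-2)), X_2 = e^(-4t)(sin(5t)·(2,-1) - cos(5t)·(3,-2)).
General solution: c_1X_1 + c_2X_2.
Applying p(0)=-4, q(0)=-4 gives c_1=-20, c_2=-12.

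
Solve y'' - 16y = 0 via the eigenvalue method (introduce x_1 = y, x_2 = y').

y(t) = C_1e^(4t) + C_2e^(-4t)

Let x_1 = y, x_2 = y'. Then x_1' = x_2 and x_2' = 16x_1.
A = [[0,1],[16,0]]; det(A-λI) = λ^2 - 16.
Eigenvalues λ = 4, -4 with eigenvectors (1,4), (1,-4).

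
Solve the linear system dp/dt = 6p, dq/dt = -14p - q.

Coefficient matrix A = [[6, 0], [-14, -1]].
Characteristic polynomial det(A - λI) = λ^2 - 5λ - 6 = 0.
Eigenvalues λ = 6, -1.
For λ=6: (A-λI) row 2 is [-14, -7], so an eigenvector is (-1, 2).
For λ=-1: (A-λI) row 1 is [7, 0], so an eigenvector is (0, 1).
General solution: c_1e^(6t)(-1,2) + c_2e^(-t)(0,1).

p(t) = -c_1e^(6t), q(t) = 2c_1e^(6t) + c_2e^(-t)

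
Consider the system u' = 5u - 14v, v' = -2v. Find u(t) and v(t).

Coefficient matrix A = [[5, -14], [0, -2]].
Characteristic polynomial det(A - λI) = λ^2 - 3λ - 10 = 0.
Eigenvalues λ = -2, 5.
For λ=-2: (A-λI) row 1 is [7, -14], so an eigenvector is (2, 1).
For λ=5: (A-λI) row 1 is [0, -14], so an eigenvector is (-1, 0).
General solution: C_1e^(-2t)(2,1) + C_2e^(5t)(-1,0).

u(t) = 2C_1e^(-2t) - C_2e^(5t), v(t) = C_1e^(-2t)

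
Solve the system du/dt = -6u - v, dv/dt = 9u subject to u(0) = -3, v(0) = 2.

Coefficient matrix A = [[-6, -1], [9, 0]].
Characteristic polynomial det(A - λI) = λ^2 + 6λ + 9 = 0.
Single eigenvalue λ = -3 with algebraic multiplicity 2.
Eigenvector v = (-1,3); generalized eigenvector w with (A-λI)w=v is (0,1).
General solution: e^(-3t)[K_1·v + K_2·(t·v + w)].
Applying u(0)=-3, v(0)=2 gives K_1=3, K_2=-7.

u(t) = 7te^(-3t) - 3e^(-3t), v(t) = -21te^(-3t) + 2e^(-3t)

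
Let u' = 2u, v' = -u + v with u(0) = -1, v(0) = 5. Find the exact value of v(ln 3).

A = [[2,0],[-1,1]]; eigenvalues λ = 2, 1.
Eigenvectors: (-1,1) for λ=2, (0,1) for λ=1.
From the initial condition, c_1 = 1, c_2 = 4.
v(ln 3) = (1)(3^2)(1) + (4)(3^1)(1) = 21.

21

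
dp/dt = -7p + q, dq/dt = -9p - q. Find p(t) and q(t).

p(t) = -c_1e^(-4t) - c_2te^(-4t), q(t) = -3c_1e^(-4t) - 3c_2te^(-4t) - c_2e^(-4t)

Coefficient matrix A = [[-7, 1], [-9, -1]].
Characteristic polynomial det(A - λI) = λ^2 + 8λ + 16 = 0.
Single eigenvalue λ = -4 with algebraic multiplicity 2.
Eigenvector v = (-1,-3); generalized eigenvector w with (A-λI)w=v is (0,-1).
General solution: e^(-4t)[c_1·v + c_2·(t·v + w)].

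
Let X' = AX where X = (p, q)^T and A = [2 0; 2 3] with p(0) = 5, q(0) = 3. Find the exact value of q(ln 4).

672

A = [[2,0],[2,3]]; eigenvalues λ = 3, 2.
Eigenvectors: (0,1) for λ=3, (1,-2) for λ=2.
From the initial condition, c_1 = 13, c_2 = 5.
q(ln 4) = (13)(4^3)(1) + (5)(4^2)(-2) = 672.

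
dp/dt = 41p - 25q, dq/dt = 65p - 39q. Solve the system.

p(t) = K_1e^(t)sin(5t) + 2K_1e^(t)cos(5t) + 2K_2e^(t)sin(5t) - K_2e^(t)cos(5t), q(t) = 2K_1e^(t)sin(5t) + 3K_1e^(t)cos(5t) + 3K_2e^(t)sin(5t) - 2K_2e^(t)cos(5t)

Coefficient matrix A = [[41, -25], [65, -39]].
Characteristic polynomial det(A - λI) = λ^2 - 2λ + 26 = 0.
Eigenvalues λ = 1 ± 5i (complex conjugate pair).
For λ=1+5i: an eigenvector is (2,3) - i(1,2) = (2 - i, 3 - 2i).
A real fundamental pair from Re and Im of e^((1+5i)t)v: X_1 = e^(t)(cos(5t)·(2,3) + sin(5t)·(1,2)), X_2 = e^(t)(sin(5t)·(2,3) - cos(5t)·(1,2)).
General solution: K_1X_1 + K_2X_2.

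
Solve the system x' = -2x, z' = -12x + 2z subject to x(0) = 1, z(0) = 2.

Coefficient matrix A = [[-2, 0], [-12, 2]].
Characteristic polynomial det(A - λI) = λ^2 - 4 = 0.
Eigenvalues λ = -2, 2.
For λ=-2: (A-λI) row 2 is [-12, 4], so an eigenvector is (1, 3).
For λ=2: (A-λI) row 1 is [-4, 0], so an eigenvector is (0, -1).
General solution: C_1e^(-2t)(1,3) + C_2e^(2t)(0,-1).
Applying x(0)=1, z(0)=2 gives C_1=1, C_2=1.

x(t) = e^(-2t), z(t) = -e^(2t) + 3e^(-2t)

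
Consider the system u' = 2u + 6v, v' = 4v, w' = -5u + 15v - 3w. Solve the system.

u(t) = 3c_1e^(4t) + c_2e^(2t), v(t) = c_1e^(4t), w(t) = -c_2e^(2t) + c_3e^(-3t)

Coefficient matrix A = [[2, 6, 0], [0, 4, 0], [-5, 15, -3]].
det(A - λI) = 0 gives eigenvalues λ = 4, 2, -3.
For λ=4: eigenvector (3,1,0).
For λ=2: eigenvector (1,0,-1).
For λ=-3: eigenvector (0,0,1).
General solution: c_1e^(4t)(3,1,0) + c_2e^(2t)(1,0,-1) + c_3e^(-3t)(0,0,1).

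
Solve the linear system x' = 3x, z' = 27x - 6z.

x(t) = C_1e^(3t), z(t) = 3C_1e^(3t) + C_2e^(-6t)

Coefficient matrix A = [[3, 0], [27, -6]].
Characteristic polynomial det(A - λI) = λ^2 + 3λ - 18 = 0.
Eigenvalues λ = 3, -6.
For λ=3: (A-λI) row 2 is [27, -9], so an eigenvector is (1, 3).
For λ=-6: (A-λI) row 1 is [9, 0], so an eigenvector is (0, 1).
General solution: C_1e^(3t)(1,3) + C_2e^(-6t)(0,1).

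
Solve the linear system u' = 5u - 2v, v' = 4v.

Coefficient matrix A = [[5, -2], [0, 4]].
Characteristic polynomial det(A - λI) = λ^2 - 9λ + 20 = 0.
Eigenvalues λ = 5, 4.
For λ=5: (A-λI) row 1 is [0, -2], so an eigenvector is (-1, 0).
For λ=4: (A-λI) row 1 is [1, -2], so an eigenvector is (2, 1).
General solution: C_1e^(5t)(-1,0) + C_2e^(4t)(2,1).

u(t) = -C_1e^(5t) + 2C_2e^(4t), v(t) = C_2e^(4t)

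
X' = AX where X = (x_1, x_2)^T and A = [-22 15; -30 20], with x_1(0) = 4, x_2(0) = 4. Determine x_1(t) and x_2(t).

x_1(t) = -8e^(-t)sin(3t) + 4e^(-t)cos(3t), x_2(t) = -12e^(-t)sin(3t) + 4e^(-t)cos(3t)

Coefficient matrix A = [[-22, 15], [-30, 20]].
Characteristic polynomial det(A - λI) = λ^2 + 2λ + 10 = 0.
Eigenvalues λ = -1 ± 3i (complex conjugate pair).
For λ=-1+3i: an eigenvector is (-1,-1) - i(2,3) = (-1 - 2i, -1 - 3i).
A real fundamental pair from Re and Im of e^((-1+3i)t)v: X_1 = e^(-t)(cos(3t)·(-1,-1) + sin(3t)·(2,3)), X_2 = e^(-t)(sin(3t)·(-1,-1) - cos(3t)·(2,3)).
General solution: C_1X_1 + C_2X_2.
Applying x_1(0)=4, x_2(0)=4 gives C_1=-4, C_2=0.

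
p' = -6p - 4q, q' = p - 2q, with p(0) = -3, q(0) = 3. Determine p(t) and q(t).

p(t) = -6te^(-4t) - 3e^(-4t), q(t) = 3te^(-4t) + 3e^(-4t)

Coefficient matrix A = [[-6, -4], [1, -2]].
Characteristic polynomial det(A - λI) = λ^2 + 8λ + 16 = 0.
Single eigenvalue λ = -4 with algebraic multiplicity 2.
Eigenvector v = (2,-1); generalized eigenvector w with (A-λI)w=v is (3,-2).
General solution: e^(-4t)[C_1·v + C_2·(t·v + w)].
Applying p(0)=-3, q(0)=3 gives C_1=3, C_2=-3.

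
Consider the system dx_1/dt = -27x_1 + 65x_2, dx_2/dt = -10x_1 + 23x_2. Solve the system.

Coefficient matrix A = [[-27, 65], [-10, 23]].
Characteristic polynomial det(A - λI) = λ^2 + 4λ + 29 = 0.
Eigenvalues λ = -2 ± 5i (complex conjugate pair).
For λ=-2+5i: an eigenvector is (-3,-1) - i(2,1) = (-3 - 2i, -1 - i).
A real fundamental pair from Re and Im of e^((-2+5i)t)v: X_1 = e^(-2t)(cos(5t)·(-3,-1) + sin(5t)·(2,1)), X_2 = e^(-2t)(sin(5t)·(-3,-1) - cos(5t)·(2,1)).
General solution: c_1X_1 + c_2X_2.

x_1(t) = 2c_1e^(-2t)sin(5t) - 3c_1e^(-2t)cos(5t) - 3c_2e^(-2t)sin(5t) - 2c_2e^(-2t)cos(5t), x_2(t) = c_1e^(-2t)sin(5t) - c_1e^(-2t)cos(5t) - c_2e^(-2t)sin(5t) - c_2e^(-2t)cos(5t)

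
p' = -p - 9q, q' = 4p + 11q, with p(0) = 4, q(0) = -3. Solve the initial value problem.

Coefficient matrix A = [[-1, -9], [4, 11]].
Characteristic polynomial det(A - λI) = λ^2 - 10λ + 25 = 0.
Single eigenvalue λ = 5 with algebraic multiplicity 2.
Eigenvector v = (3,-2); generalized eigenvector w with (A-λI)w=v is (-2,1).
General solution: e^(5t)[c_1·v + c_2·(t·v + w)].
Applying p(0)=4, q(0)=-3 gives c_1=2, c_2=1.

p(t) = 3te^(5t) + 4e^(5t), q(t) = -2te^(5t) - 3e^(5t)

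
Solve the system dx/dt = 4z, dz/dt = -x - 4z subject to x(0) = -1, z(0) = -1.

x(t) = -6te^(-2t) - e^(-2t), z(t) = 3te^(-2t) - e^(-2t)

Coefficient matrix A = [[0, 4], [-1, -4]].
Characteristic polynomial det(A - λI) = λ^2 + 4λ + 4 = 0.
Single eigenvalue λ = -2 with algebraic multiplicity 2.
Eigenvector v = (2,-1); generalized eigenvector w with (A-λI)w=v is (1,0).
General solution: e^(-2t)[C_1·v + C_2·(t·v + w)].
Applying x(0)=-1, z(0)=-1 gives C_1=1, C_2=-3.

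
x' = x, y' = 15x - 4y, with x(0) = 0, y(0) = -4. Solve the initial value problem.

Coefficient matrix A = [[1, 0], [15, -4]].
Characteristic polynomial det(A - λI) = λ^2 + 3λ - 4 = 0.
Eigenvalues λ = 1, -4.
For λ=1: (A-λI) row 2 is [15, -5], so an eigenvector is (1, 3).
For λ=-4: (A-λI) row 1 is [5, 0], so an eigenvector is (0, 1).
General solution: K_1e^(t)(1,3) + K_2e^(-4t)(0,1).
Applying x(0)=0, y(0)=-4 gives K_1=0, K_2=-4.

x(t) = 0, y(t) = -4e^(-4t)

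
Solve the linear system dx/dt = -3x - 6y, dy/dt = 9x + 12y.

Coefficient matrix A = [[-3, -6], [9, 12]].
Characteristic polynomial det(A - λI) = λ^2 - 9λ + 18 = 0.
Eigenvalues λ = 3, 6.
For λ=3: (A-λI) row 1 is [-6, -6], so an eigenvector is (-1, 1).
For λ=6: (A-λI) row 1 is [-9, -6], so an eigenvector is (-2, 3).
General solution: K_1e^(3t)(-1,1) + K_2e^(6t)(-2,3).

x(t) = -K_1e^(3t) - 2K_2e^(6t), y(t) = K_1e^(3t) + 3K_2e^(6t)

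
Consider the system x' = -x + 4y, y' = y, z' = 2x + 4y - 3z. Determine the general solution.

x(t) = 2c_2e^(t) + c_3e^(-t), y(t) = c_2e^(t), z(t) = -c_1e^(-3t) + 2c_2e^(t) + c_3e^(-t)

Coefficient matrix A = [[-1, 4, 0], [0, 1, 0], [2, 4, -3]].
det(A - λI) = 0 gives eigenvalues λ = -3, 1, -1.
For λ=-3: eigenvector (0,0,-1).
For λ=1: eigenvector (2,1,2).
For λ=-1: eigenvector (1,0,1).
General solution: c_1e^(-3t)(0,0,-1) + c_2e^(t)(2,1,2) + c_3e^(-t)(1,0,1).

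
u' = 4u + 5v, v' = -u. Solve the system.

Coefficient matrix A = [[4, 5], [-1, 0]].
Characteristic polynomial det(A - λI) = λ^2 - 4λ + 5 = 0.
Eigenvalues λ = 2 ± i (complex conjugate pair).
For λ=2+i: an eigenvector is (2,-1) - i(-1,0) = (2 + i, -1).
A real fundamental pair from Re and Im of e^((2+i)t)v: X_1 = e^(2t)(cos(t)·(2,-1) + sin(t)·(-1,0)), X_2 = e^(2t)(sin(t)·(2,-1) - cos(t)·(-1,0)).
General solution: c_1X_1 + c_2X_2.

u(t) = -c_1e^(2t)sin(t) + 2c_1e^(2t)cos(t) + 2c_2e^(2t)sin(t) + c_2e^(2t)cos(t), v(t) = -c_1e^(2t)cos(t) - c_2e^(2t)sin(t)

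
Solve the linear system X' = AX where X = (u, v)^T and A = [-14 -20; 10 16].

u(t) = C_1e^(6t) + 2C_2e^(-4t), v(t) = -C_1e^(6t) - C_2e^(-4t)

Coefficient matrix A = [[-14, -20], [10, 16]].
Characteristic polynomial det(A - λI) = λ^2 - 2λ - 24 = 0.
Eigenvalues λ = 6, -4.
For λ=6: (A-λI) row 1 is [-20, -20], so an eigenvector is (1, -1).
For λ=-4: (A-λI) row 1 is [-10, -20], so an eigenvector is (2, -1).
General solution: C_1e^(6t)(1,-1) + C_2e^(-4t)(2,-1).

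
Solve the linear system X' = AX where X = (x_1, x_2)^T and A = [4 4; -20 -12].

x_1(t) = K_1e^(-4t)sin(4t) - K_2e^(-4t)cos(4t), x_2(t) = -2K_1e^(-4t)sin(4t) + K_1e^(-4t)cos(4t) + K_2e^(-4t)sin(4t) + 2K_2e^(-4t)cos(4t)

Coefficient matrix A = [[4, 4], [-20, -12]].
Characteristic polynomial det(A - λI) = λ^2 + 8λ + 32 = 0.
Eigenvalues λ = -4 ± 4i (complex conjugate pair).
For λ=-4+4i: an eigenvector is (0,1) - i(1,-2) = (0 - i, 1 + 2i).
A real fundamental pair from Re and Im of e^((-4+4i)t)v: X_1 = e^(-4t)(cos(4t)·(0,1) + sin(4t)·(1,-2)), X_2 = e^(-4t)(sin(4t)·(0,1) - cos(4t)·(1,-2)).
General solution: K_1X_1 + K_2X_2.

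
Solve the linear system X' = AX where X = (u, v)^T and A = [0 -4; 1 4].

Coefficient matrix A = [[0, -4], [1, 4]].
Characteristic polynomial det(A - λI) = λ^2 - 4λ + 4 = 0.
Single eigenvalue λ = 2 with algebraic multiplicity 2.
Eigenvector v = (-2,1); generalized eigenvector w with (A-λI)w=v is (-1,1).
General solution: e^(2t)[c_1·v + c_2·(t·v + w)].

u(t) = -2c_1e^(2t) - 2c_2te^(2t) - c_2e^(2t), v(t) = c_1e^(2t) + c_2te^(2t) + c_2e^(2t)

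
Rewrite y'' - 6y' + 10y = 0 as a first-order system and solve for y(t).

Let x_1 = y, x_2 = y'. Then x_1' = x_2 and x_2' = -10x_1 + 6x_2.
A = [[0,1],[-10,6]]; det(A-λI) = λ^2 - 6λ + 10.
Eigenvalues λ = 3 ± i.

y(t) = c_1e^(3t)cos(t) + c_2e^(3t)sin(t)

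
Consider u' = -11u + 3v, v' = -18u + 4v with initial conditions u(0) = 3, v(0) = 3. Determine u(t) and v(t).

u(t) = -3e^(-2t) + 6e^(-5t), v(t) = -9e^(-2t) + 12e^(-5t)

Coefficient matrix A = [[-11, 3], [-18, 4]].
Characteristic polynomial det(A - λI) = λ^2 + 7λ + 10 = 0.
Eigenvalues λ = -5, -2.
For λ=-5: (A-λI) row 1 is [-6, 3], so an eigenvector is (-1, -2).
For λ=-2: (A-λI) row 1 is [-9, 3], so an eigenvector is (1, 3).
General solution: K_1e^(-5t)(-1,-2) + K_2e^(-2t)(1,3).
Applying u(0)=3, v(0)=3 gives K_1=-6, K_2=-3.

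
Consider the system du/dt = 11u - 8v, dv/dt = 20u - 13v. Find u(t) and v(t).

Coefficient matrix A = [[11, -8], [20, -13]].
Characteristic polynomial det(A - λI) = λ^2 + 2λ + 17 = 0.
Eigenvalues λ = -1 ± 4i (complex conjugate pair).
For λ=-1+4i: an eigenvector is (-1,-1) - i(-1,-2) = (-1 + i, -1 + 2i).
A real fundamental pair from Re and Im of e^((-1+4i)t)v: X_1 = e^(-t)(cos(4t)·(-1,-1) + sin(4t)·(-1,-2)), X_2 = e^(-t)(sin(4t)·(-1,-1) - cos(4t)·(-1,-2)).
General solution: c_1X_1 + c_2X_2.

u(t) = -c_1e^(-t)sin(4t) - c_1e^(-t)cos(4t) - c_2e^(-t)sin(4t) + c_2e^(-t)cos(4t), v(t) = -2c_1e^(-t)sin(4t) - c_1e^(-t)cos(4t) - c_2e^(-t)sin(4t) + 2c_2e^(-t)cos(4t)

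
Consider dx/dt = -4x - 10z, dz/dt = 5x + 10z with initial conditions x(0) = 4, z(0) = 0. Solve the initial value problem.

Coefficient matrix A = [[-4, -10], [5, 10]].
Characteristic polynomial det(A - λI) = λ^2 - 6λ + 10 = 0.
Eigenvalues λ = 3 ± i (complex conjugate pair).
For λ=3+i: an eigenvector is (-1,1) - i(-3,2) = (-1 + 3i, 1 - 2i).
A real fundamental pair from Re and Im of e^((3+i)t)v: X_1 = e^(3t)(cos(t)·(-1,1) + sin(t)·(-3,2)), X_2 = e^(3t)(sin(t)·(-1,1) - cos(t)·(-3,2)).
General solution: K_1X_1 + K_2X_2.
Applying x(0)=4, z(0)=0 gives K_1=8, K_2=4.

x(t) = -28e^(3t)sin(t) + 4e^(3t)cos(t), z(t) = 20e^(3t)sin(t)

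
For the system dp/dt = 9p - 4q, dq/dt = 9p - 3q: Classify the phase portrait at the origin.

unstable improper node

A = [[9,-4],[9,-3]]; det(A-λI) = λ^2 - 6λ + 9.
repeated λ = 3 with a single eigenvector.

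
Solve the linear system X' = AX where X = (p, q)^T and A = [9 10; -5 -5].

Coefficient matrix A = [[9, 10], [-5, -5]].
Characteristic polynomial det(A - λI) = λ^2 - 4λ + 5 = 0.
Eigenvalues λ = 2 ± i (complex conjugate pair).
For λ=2+i: an eigenvector is (3,-2) - i(1,-1) = (3 - i, -2 + i).
A real fundamental pair from Re and Im of e^((2+i)t)v: X_1 = e^(2t)(cos(t)·(3,-2) + sin(t)·(1,-1)), X_2 = e^(2t)(sin(t)·(3,-2) - cos(t)·(1,-1)).
General solution: K_1X_1 + K_2X_2.

p(t) = K_1e^(2t)sin(t) + 3K_1e^(2t)cos(t) + 3K_2e^(2t)sin(t) - K_2e^(2t)cos(t), q(t) = -K_1e^(2t)sin(t) - 2K_1e^(2t)cos(t) - 2K_2e^(2t)sin(t) + K_2e^(2t)cos(t)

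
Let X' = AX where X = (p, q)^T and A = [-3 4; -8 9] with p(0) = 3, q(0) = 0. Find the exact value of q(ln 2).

-180

A = [[-3,4],[-8,9]]; eigenvalues λ = 5, 1.
Eigenvectors: (-1,-2) for λ=5, (-1,-1) for λ=1.
From the initial condition, c_1 = 3, c_2 = -6.
q(ln 2) = (3)(2^5)(-2) + (-6)(2^1)(-1) = -180.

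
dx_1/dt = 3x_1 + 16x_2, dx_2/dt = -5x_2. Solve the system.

x_1(t) = -2C_1e^(-5t) - C_2e^(3t), x_2(t) = C_1e^(-5t)

Coefficient matrix A = [[3, 16], [0, -5]].
Characteristic polynomial det(A - λI) = λ^2 + 2λ - 15 = 0.
Eigenvalues λ = -5, 3.
For λ=-5: (A-λI) row 1 is [8, 16], so an eigenvector is (-2, 1).
For λ=3: (A-λI) row 1 is [0, 16], so an eigenvector is (-1, 0).
General solution: C_1e^(-5t)(-2,1) + C_2e^(3t)(-1,0).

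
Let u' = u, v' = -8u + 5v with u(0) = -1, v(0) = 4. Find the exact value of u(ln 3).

A = [[1,0],[-8,5]]; eigenvalues λ = 5, 1.
Eigenvectors: (0,-1) for λ=5, (-1,-2) for λ=1.
From the initial condition, c_1 = -6, c_2 = 1.
u(ln 3) = (-6)(3^5)(0) + (1)(3^1)(-1) = -3.

-3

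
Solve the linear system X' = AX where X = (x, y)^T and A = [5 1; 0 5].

Coefficient matrix A = [[5, 1], [0, 5]].
Characteristic polynomial det(A - λI) = λ^2 - 10λ + 25 = 0.
Single eigenvalue λ = 5 with algebraic multiplicity 2.
Eigenvector v = (1,0); generalized eigenvector w with (A-λI)w=v is (2,1).
General solution: e^(5t)[K_1·v + K_2·(t·v + w)].

x(t) = K_1e^(5t) + K_2te^(5t) + 2K_2e^(5t), y(t) = K_2e^(5t)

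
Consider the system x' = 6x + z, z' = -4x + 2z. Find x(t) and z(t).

x(t) = -K_1e^(4t) - K_2te^(4t) + K_2e^(4t), z(t) = 2K_1e^(4t) + 2K_2te^(4t) - 3K_2e^(4t)

Coefficient matrix A = [[6, 1], [-4, 2]].
Characteristic polynomial det(A - λI) = λ^2 - 8λ + 16 = 0.
Single eigenvalue λ = 4 with algebraic multiplicity 2.
Eigenvector v = (-1,2); generalized eigenvector w with (A-λI)w=v is (1,-3).
General solution: e^(4t)[K_1·v + K_2·(t·v + w)].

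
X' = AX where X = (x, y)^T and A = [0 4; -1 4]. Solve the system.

x(t) = 2K_1e^(2t) + 2K_2te^(2t) - 3K_2e^(2t), y(t) = K_1e^(2t) + K_2te^(2t) - K_2e^(2t)

Coefficient matrix A = [[0, 4], [-1, 4]].
Characteristic polynomial det(A - λI) = λ^2 - 4λ + 4 = 0.
Single eigenvalue λ = 2 with algebraic multiplicity 2.
Eigenvector v = (2,1); generalized eigenvector w with (A-λI)w=v is (-3,-1).
General solution: e^(2t)[K_1·v + K_2·(t·v + w)].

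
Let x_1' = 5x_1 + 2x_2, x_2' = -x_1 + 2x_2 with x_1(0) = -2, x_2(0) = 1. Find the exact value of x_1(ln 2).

-32

A = [[5,2],[-1,2]]; eigenvalues λ = 4, 3.
Eigenvectors: (-2,1) for λ=4, (-1,1) for λ=3.
From the initial condition, c_1 = 1, c_2 = 0.
x_1(ln 2) = (1)(2^4)(-2) + (0)(2^3)(-1) = -32.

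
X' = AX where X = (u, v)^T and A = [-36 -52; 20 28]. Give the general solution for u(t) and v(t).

u(t) = -3C_1e^(-4t)sin(4t) + 2C_1e^(-4t)cos(4t) + 2C_2e^(-4t)sin(4t) + 3C_2e^(-4t)cos(4t), v(t) = 2C_1e^(-4t)sin(4t) - C_1e^(-4t)cos(4t) - C_2e^(-4t)sin(4t) - 2C_2e^(-4t)cos(4t)

Coefficient matrix A = [[-36, -52], [20, 28]].
Characteristic polynomial det(A - λI) = λ^2 + 8λ + 32 = 0.
Eigenvalues λ = -4 ± 4i (complex conjugate pair).
For λ=-4+4i: an eigenvector is (2,-1) - i(-3,2) = (2 + 3i, -1 - 2i).
A real fundamental pair from Re and Im of e^((-4+4i)t)v: X_1 = e^(-4t)(cos(4t)·(2,-1) + sin(4t)·(-3,2)), X_2 = e^(-4t)(sin(4t)·(2,-1) - cos(4t)·(-3,2)).
General solution: C_1X_1 + C_2X_2.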